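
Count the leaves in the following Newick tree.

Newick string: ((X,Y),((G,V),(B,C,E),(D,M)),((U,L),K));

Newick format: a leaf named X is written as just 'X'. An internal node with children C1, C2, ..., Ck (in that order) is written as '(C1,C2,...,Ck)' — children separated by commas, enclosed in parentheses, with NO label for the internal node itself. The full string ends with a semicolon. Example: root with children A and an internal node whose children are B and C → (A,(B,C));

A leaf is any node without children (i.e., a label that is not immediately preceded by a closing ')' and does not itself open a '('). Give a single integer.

Newick: ((X,Y),((G,V),(B,C,E),(D,M)),((U,L),K));
Scan left-to-right; a leaf is any maximal label run not followed by '(':
  pos 2: leaf 'X' → count = 1
  pos 4: leaf 'Y' → count = 2
  pos 9: leaf 'G' → count = 3
  pos 11: leaf 'V' → count = 4
  pos 15: leaf 'B' → count = 5
  pos 17: leaf 'C' → count = 6
  pos 19: leaf 'E' → count = 7
  pos 23: leaf 'D' → count = 8
  pos 25: leaf 'M' → count = 9
  pos 31: leaf 'U' → count = 10
  pos 33: leaf 'L' → count = 11
  pos 36: leaf 'K' → count = 12
Total leaves: 12

Answer: 12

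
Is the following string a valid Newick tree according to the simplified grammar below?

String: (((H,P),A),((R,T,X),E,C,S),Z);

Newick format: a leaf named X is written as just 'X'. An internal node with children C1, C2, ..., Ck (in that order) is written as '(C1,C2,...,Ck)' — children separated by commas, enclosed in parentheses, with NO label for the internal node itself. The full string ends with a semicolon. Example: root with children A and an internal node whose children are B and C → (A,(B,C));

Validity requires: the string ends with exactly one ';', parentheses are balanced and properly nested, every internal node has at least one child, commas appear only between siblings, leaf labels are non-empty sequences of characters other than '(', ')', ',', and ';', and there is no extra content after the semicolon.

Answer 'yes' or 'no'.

Input: (((H,P),A),((R,T,X),E,C,S),Z);
Paren balance: 5 '(' vs 5 ')' OK
Ends with single ';': True
Full parse: OK
Valid: True

Answer: yes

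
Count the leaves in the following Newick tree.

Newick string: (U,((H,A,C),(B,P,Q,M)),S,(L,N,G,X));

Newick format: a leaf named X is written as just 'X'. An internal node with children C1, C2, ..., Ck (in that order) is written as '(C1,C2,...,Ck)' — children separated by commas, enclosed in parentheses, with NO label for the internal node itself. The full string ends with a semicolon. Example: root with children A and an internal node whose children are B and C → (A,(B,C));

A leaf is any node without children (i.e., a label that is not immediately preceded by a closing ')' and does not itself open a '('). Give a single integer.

Newick: (U,((H,A,C),(B,P,Q,M)),S,(L,N,G,X));
Scan left-to-right; a leaf is any maximal label run not followed by '(':
  pos 1: leaf 'U' → count = 1
  pos 5: leaf 'H' → count = 2
  pos 7: leaf 'A' → count = 3
  pos 9: leaf 'C' → count = 4
  pos 13: leaf 'B' → count = 5
  pos 15: leaf 'P' → count = 6
  pos 17: leaf 'Q' → count = 7
  pos 19: leaf 'M' → count = 8
  pos 23: leaf 'S' → count = 9
  pos 26: leaf 'L' → count = 10
  pos 28: leaf 'N' → count = 11
  pos 30: leaf 'G' → count = 12
  pos 32: leaf 'X' → count = 13
Total leaves: 13

Answer: 13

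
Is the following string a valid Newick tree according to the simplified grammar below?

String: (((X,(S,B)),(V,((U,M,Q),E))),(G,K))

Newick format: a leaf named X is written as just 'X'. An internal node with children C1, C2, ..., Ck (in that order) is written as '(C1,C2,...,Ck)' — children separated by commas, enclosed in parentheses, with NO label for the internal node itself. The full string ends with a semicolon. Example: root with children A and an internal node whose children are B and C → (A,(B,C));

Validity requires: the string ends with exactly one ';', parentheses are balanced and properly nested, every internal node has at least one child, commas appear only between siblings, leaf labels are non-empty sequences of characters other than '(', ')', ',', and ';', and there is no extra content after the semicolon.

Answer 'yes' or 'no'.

Answer: no

Derivation:
Input: (((X,(S,B)),(V,((U,M,Q),E))),(G,K))
Paren balance: 8 '(' vs 8 ')' OK
Ends with single ';': False
Full parse: FAILS (must end with ;)
Valid: False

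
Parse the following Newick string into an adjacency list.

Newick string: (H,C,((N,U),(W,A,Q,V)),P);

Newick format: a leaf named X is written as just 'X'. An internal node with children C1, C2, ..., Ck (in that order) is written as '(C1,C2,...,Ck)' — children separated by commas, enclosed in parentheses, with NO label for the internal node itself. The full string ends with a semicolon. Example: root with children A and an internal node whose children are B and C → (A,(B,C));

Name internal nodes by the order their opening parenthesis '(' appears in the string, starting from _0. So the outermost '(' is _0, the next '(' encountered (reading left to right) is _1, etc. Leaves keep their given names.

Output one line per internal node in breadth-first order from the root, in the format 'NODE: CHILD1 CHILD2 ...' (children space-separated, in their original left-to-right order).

Input: (H,C,((N,U),(W,A,Q,V)),P);
Scanning left-to-right, naming '(' by encounter order:
  pos 0: '(' -> open internal node _0 (depth 1)
  pos 5: '(' -> open internal node _1 (depth 2)
  pos 6: '(' -> open internal node _2 (depth 3)
  pos 10: ')' -> close internal node _2 (now at depth 2)
  pos 12: '(' -> open internal node _3 (depth 3)
  pos 20: ')' -> close internal node _3 (now at depth 2)
  pos 21: ')' -> close internal node _1 (now at depth 1)
  pos 24: ')' -> close internal node _0 (now at depth 0)
Total internal nodes: 4
BFS adjacency from root:
  _0: H C _1 P
  _1: _2 _3
  _2: N U
  _3: W A Q V

Answer: _0: H C _1 P
_1: _2 _3
_2: N U
_3: W A Q V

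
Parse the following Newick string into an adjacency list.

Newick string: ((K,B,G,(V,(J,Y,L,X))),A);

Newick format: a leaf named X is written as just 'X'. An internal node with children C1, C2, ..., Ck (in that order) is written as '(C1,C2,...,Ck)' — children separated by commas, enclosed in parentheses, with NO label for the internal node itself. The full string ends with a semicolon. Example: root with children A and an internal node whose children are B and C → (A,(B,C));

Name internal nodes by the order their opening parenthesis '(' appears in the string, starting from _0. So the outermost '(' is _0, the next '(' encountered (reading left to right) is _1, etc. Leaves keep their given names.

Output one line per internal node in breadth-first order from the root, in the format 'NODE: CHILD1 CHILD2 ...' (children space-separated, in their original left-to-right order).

Answer: _0: _1 A
_1: K B G _2
_2: V _3
_3: J Y L X

Derivation:
Input: ((K,B,G,(V,(J,Y,L,X))),A);
Scanning left-to-right, naming '(' by encounter order:
  pos 0: '(' -> open internal node _0 (depth 1)
  pos 1: '(' -> open internal node _1 (depth 2)
  pos 8: '(' -> open internal node _2 (depth 3)
  pos 11: '(' -> open internal node _3 (depth 4)
  pos 19: ')' -> close internal node _3 (now at depth 3)
  pos 20: ')' -> close internal node _2 (now at depth 2)
  pos 21: ')' -> close internal node _1 (now at depth 1)
  pos 24: ')' -> close internal node _0 (now at depth 0)
Total internal nodes: 4
BFS adjacency from root:
  _0: _1 A
  _1: K B G _2
  _2: V _3
  _3: J Y L X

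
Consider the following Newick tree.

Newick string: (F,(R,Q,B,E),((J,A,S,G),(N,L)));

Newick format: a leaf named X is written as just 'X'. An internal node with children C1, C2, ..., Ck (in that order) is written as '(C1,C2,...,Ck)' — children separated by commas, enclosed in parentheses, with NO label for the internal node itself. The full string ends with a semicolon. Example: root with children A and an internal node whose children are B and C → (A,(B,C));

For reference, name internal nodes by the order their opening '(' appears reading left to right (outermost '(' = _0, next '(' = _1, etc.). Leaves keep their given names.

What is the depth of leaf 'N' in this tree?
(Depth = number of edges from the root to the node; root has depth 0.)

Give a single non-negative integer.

Answer: 3

Derivation:
Newick: (F,(R,Q,B,E),((J,A,S,G),(N,L)));
Naming internals by '(' encounter order: outermost '(' = _0, next = _1, ...
Query node: N
Path from root: _0 -> _2 -> _4 -> N
Depth of N: 3 (number of edges from root)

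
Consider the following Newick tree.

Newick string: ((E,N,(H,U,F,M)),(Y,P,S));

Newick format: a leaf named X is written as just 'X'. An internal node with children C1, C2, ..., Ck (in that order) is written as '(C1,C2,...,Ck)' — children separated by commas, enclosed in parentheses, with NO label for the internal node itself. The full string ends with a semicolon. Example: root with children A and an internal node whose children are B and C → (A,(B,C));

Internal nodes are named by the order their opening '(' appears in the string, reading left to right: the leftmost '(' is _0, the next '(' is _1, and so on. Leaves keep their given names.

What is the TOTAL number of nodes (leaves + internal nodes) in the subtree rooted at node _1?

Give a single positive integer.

Answer: 8

Derivation:
Newick: ((E,N,(H,U,F,M)),(Y,P,S));
Locate _1: it is the '(' at position 1 (the 2nd '(' reading left to right).
Query: subtree rooted at _1
_1: subtree_size = 1 + 7
  E: subtree_size = 1 + 0
  N: subtree_size = 1 + 0
  _2: subtree_size = 1 + 4
    H: subtree_size = 1 + 0
    U: subtree_size = 1 + 0
    F: subtree_size = 1 + 0
    M: subtree_size = 1 + 0
Total subtree size of _1: 8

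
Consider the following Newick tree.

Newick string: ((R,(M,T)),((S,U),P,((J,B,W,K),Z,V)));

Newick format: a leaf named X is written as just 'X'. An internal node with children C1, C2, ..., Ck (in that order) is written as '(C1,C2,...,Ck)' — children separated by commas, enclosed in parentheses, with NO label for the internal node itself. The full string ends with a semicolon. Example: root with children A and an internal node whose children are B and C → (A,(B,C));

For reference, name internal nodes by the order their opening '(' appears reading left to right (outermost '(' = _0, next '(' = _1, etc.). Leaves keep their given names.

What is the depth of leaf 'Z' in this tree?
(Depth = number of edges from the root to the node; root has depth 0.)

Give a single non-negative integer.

Answer: 3

Derivation:
Newick: ((R,(M,T)),((S,U),P,((J,B,W,K),Z,V)));
Naming internals by '(' encounter order: outermost '(' = _0, next = _1, ...
Query node: Z
Path from root: _0 -> _3 -> _5 -> Z
Depth of Z: 3 (number of edges from root)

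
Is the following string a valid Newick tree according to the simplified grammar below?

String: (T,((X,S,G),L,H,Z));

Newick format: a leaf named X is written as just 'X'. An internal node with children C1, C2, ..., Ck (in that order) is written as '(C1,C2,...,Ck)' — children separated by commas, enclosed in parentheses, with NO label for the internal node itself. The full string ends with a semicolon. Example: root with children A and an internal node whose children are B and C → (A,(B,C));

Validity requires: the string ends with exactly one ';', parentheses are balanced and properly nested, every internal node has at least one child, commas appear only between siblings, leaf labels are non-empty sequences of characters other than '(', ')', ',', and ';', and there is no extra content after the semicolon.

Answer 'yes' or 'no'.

Answer: yes

Derivation:
Input: (T,((X,S,G),L,H,Z));
Paren balance: 3 '(' vs 3 ')' OK
Ends with single ';': True
Full parse: OK
Valid: True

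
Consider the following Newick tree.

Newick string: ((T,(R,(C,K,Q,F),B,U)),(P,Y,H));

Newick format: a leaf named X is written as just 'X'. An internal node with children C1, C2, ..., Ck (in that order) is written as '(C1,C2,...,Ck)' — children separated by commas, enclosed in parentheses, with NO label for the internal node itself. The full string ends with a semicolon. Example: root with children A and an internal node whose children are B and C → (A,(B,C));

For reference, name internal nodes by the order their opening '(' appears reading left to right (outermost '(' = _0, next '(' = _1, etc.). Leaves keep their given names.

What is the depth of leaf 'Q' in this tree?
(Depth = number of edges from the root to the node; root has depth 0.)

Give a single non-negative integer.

Answer: 4

Derivation:
Newick: ((T,(R,(C,K,Q,F),B,U)),(P,Y,H));
Naming internals by '(' encounter order: outermost '(' = _0, next = _1, ...
Query node: Q
Path from root: _0 -> _1 -> _2 -> _3 -> Q
Depth of Q: 4 (number of edges from root)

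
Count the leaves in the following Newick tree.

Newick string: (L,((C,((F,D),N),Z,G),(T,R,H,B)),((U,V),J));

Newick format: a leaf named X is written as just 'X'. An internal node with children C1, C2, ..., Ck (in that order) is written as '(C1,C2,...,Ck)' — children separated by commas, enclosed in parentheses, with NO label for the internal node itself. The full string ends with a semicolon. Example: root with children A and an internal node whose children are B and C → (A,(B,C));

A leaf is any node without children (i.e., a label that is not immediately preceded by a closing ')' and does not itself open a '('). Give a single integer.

Newick: (L,((C,((F,D),N),Z,G),(T,R,H,B)),((U,V),J));
Scan left-to-right; a leaf is any maximal label run not followed by '(':
  pos 1: leaf 'L' → count = 1
  pos 5: leaf 'C' → count = 2
  pos 9: leaf 'F' → count = 3
  pos 11: leaf 'D' → count = 4
  pos 14: leaf 'N' → count = 5
  pos 17: leaf 'Z' → count = 6
  pos 19: leaf 'G' → count = 7
  pos 23: leaf 'T' → count = 8
  pos 25: leaf 'R' → count = 9
  pos 27: leaf 'H' → count = 10
  pos 29: leaf 'B' → count = 11
  pos 35: leaf 'U' → count = 12
  pos 37: leaf 'V' → count = 13
  pos 40: leaf 'J' → count = 14
Total leaves: 14

Answer: 14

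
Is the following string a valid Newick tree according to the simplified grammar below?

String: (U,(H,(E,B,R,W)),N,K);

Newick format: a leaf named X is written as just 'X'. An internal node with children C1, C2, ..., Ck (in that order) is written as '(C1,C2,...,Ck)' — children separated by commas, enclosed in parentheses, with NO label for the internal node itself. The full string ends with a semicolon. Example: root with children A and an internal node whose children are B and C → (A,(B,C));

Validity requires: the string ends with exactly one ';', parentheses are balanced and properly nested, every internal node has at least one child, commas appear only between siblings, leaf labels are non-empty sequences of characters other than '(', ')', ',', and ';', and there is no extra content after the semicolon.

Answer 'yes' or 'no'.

Input: (U,(H,(E,B,R,W)),N,K);
Paren balance: 3 '(' vs 3 ')' OK
Ends with single ';': True
Full parse: OK
Valid: True

Answer: yes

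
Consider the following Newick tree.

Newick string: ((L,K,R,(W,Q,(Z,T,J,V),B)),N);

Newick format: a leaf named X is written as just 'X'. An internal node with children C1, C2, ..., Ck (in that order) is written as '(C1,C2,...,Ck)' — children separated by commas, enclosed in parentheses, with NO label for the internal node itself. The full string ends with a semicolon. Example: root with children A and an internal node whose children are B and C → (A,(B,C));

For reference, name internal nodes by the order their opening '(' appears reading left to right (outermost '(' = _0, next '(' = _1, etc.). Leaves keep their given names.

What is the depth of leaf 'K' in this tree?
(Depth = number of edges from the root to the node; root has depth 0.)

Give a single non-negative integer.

Answer: 2

Derivation:
Newick: ((L,K,R,(W,Q,(Z,T,J,V),B)),N);
Naming internals by '(' encounter order: outermost '(' = _0, next = _1, ...
Query node: K
Path from root: _0 -> _1 -> K
Depth of K: 2 (number of edges from root)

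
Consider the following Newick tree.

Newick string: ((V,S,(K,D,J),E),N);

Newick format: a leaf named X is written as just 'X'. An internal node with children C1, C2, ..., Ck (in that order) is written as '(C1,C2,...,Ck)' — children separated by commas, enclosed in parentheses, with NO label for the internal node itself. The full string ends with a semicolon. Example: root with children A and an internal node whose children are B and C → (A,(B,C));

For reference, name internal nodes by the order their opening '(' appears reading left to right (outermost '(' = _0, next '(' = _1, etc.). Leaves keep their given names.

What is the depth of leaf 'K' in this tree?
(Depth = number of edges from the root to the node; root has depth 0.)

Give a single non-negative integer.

Answer: 3

Derivation:
Newick: ((V,S,(K,D,J),E),N);
Naming internals by '(' encounter order: outermost '(' = _0, next = _1, ...
Query node: K
Path from root: _0 -> _1 -> _2 -> K
Depth of K: 3 (number of edges from root)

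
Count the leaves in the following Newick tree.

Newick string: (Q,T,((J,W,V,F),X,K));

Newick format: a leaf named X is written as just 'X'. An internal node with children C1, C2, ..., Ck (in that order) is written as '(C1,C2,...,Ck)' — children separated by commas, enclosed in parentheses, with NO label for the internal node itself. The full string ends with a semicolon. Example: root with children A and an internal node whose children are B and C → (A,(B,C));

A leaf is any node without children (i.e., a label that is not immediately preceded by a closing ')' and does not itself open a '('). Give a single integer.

Newick: (Q,T,((J,W,V,F),X,K));
Scan left-to-right; a leaf is any maximal label run not followed by '(':
  pos 1: leaf 'Q' → count = 1
  pos 3: leaf 'T' → count = 2
  pos 7: leaf 'J' → count = 3
  pos 9: leaf 'W' → count = 4
  pos 11: leaf 'V' → count = 5
  pos 13: leaf 'F' → count = 6
  pos 16: leaf 'X' → count = 7
  pos 18: leaf 'K' → count = 8
Total leaves: 8

Answer: 8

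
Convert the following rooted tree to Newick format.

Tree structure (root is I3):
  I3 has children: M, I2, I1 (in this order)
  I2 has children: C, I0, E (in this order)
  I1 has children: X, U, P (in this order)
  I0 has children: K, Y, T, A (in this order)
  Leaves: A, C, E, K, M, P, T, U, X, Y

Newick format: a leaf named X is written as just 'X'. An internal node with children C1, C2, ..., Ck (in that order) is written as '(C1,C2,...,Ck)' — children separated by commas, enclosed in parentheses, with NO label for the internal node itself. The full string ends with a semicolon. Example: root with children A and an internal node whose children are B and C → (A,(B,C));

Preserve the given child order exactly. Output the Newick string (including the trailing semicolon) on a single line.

Answer: (M,(C,(K,Y,T,A),E),(X,U,P));

Derivation:
internal I3 with children ['M', 'I2', 'I1']
  leaf 'M' → 'M'
  internal I2 with children ['C', 'I0', 'E']
    leaf 'C' → 'C'
    internal I0 with children ['K', 'Y', 'T', 'A']
      leaf 'K' → 'K'
      leaf 'Y' → 'Y'
      leaf 'T' → 'T'
      leaf 'A' → 'A'
    → '(K,Y,T,A)'
    leaf 'E' → 'E'
  → '(C,(K,Y,T,A),E)'
  internal I1 with children ['X', 'U', 'P']
    leaf 'X' → 'X'
    leaf 'U' → 'U'
    leaf 'P' → 'P'
  → '(X,U,P)'
→ '(M,(C,(K,Y,T,A),E),(X,U,P))'
Final: (M,(C,(K,Y,T,A),E),(X,U,P));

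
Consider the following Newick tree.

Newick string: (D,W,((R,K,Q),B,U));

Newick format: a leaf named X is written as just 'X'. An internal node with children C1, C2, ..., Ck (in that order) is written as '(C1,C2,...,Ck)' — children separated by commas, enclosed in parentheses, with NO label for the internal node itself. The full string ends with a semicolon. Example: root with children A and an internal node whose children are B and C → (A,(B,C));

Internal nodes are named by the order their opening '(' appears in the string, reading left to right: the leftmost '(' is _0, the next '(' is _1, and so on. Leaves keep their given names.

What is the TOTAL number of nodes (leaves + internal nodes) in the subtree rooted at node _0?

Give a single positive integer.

Answer: 10

Derivation:
Newick: (D,W,((R,K,Q),B,U));
Locate _0: it is the '(' at position 0 (the 1st '(' reading left to right).
Query: subtree rooted at _0
_0: subtree_size = 1 + 9
  D: subtree_size = 1 + 0
  W: subtree_size = 1 + 0
  _1: subtree_size = 1 + 6
    _2: subtree_size = 1 + 3
      R: subtree_size = 1 + 0
      K: subtree_size = 1 + 0
      Q: subtree_size = 1 + 0
    B: subtree_size = 1 + 0
    U: subtree_size = 1 + 0
Total subtree size of _0: 10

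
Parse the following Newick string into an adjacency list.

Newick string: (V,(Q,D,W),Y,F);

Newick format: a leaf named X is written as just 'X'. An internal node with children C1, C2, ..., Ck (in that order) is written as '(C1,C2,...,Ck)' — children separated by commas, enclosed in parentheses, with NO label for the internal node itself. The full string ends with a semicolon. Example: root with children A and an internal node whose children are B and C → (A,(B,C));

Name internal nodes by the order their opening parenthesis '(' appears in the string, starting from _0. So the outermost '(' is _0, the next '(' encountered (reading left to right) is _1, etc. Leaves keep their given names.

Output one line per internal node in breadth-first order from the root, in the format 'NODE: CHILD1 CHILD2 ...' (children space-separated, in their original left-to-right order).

Answer: _0: V _1 Y F
_1: Q D W

Derivation:
Input: (V,(Q,D,W),Y,F);
Scanning left-to-right, naming '(' by encounter order:
  pos 0: '(' -> open internal node _0 (depth 1)
  pos 3: '(' -> open internal node _1 (depth 2)
  pos 9: ')' -> close internal node _1 (now at depth 1)
  pos 14: ')' -> close internal node _0 (now at depth 0)
Total internal nodes: 2
BFS adjacency from root:
  _0: V _1 Y F
  _1: Q D W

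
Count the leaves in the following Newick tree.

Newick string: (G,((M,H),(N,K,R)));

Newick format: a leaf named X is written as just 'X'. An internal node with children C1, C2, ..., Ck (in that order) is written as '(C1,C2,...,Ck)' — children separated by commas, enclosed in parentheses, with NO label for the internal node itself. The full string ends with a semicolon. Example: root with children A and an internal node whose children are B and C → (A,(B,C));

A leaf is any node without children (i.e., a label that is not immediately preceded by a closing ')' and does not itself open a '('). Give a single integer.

Answer: 6

Derivation:
Newick: (G,((M,H),(N,K,R)));
Scan left-to-right; a leaf is any maximal label run not followed by '(':
  pos 1: leaf 'G' → count = 1
  pos 5: leaf 'M' → count = 2
  pos 7: leaf 'H' → count = 3
  pos 11: leaf 'N' → count = 4
  pos 13: leaf 'K' → count = 5
  pos 15: leaf 'R' → count = 6
Total leaves: 6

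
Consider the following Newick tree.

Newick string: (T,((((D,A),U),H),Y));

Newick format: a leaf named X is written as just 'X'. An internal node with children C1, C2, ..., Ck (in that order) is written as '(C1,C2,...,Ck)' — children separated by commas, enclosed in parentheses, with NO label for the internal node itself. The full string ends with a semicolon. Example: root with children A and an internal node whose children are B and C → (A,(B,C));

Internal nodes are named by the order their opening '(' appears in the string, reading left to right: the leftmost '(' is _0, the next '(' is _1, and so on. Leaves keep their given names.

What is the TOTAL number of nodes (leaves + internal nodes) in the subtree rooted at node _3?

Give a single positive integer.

Newick: (T,((((D,A),U),H),Y));
Locate _3: it is the '(' at position 5 (the 4th '(' reading left to right).
Query: subtree rooted at _3
_3: subtree_size = 1 + 4
  _4: subtree_size = 1 + 2
    D: subtree_size = 1 + 0
    A: subtree_size = 1 + 0
  U: subtree_size = 1 + 0
Total subtree size of _3: 5

Answer: 5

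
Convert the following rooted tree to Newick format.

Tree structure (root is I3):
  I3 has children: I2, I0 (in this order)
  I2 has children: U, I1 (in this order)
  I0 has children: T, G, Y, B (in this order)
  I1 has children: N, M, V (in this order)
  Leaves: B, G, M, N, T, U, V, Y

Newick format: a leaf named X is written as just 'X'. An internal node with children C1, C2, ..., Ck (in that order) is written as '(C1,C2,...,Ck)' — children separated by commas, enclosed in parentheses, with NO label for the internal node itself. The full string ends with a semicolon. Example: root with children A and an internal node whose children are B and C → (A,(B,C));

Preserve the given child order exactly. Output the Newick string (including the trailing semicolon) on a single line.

Answer: ((U,(N,M,V)),(T,G,Y,B));

Derivation:
internal I3 with children ['I2', 'I0']
  internal I2 with children ['U', 'I1']
    leaf 'U' → 'U'
    internal I1 with children ['N', 'M', 'V']
      leaf 'N' → 'N'
      leaf 'M' → 'M'
      leaf 'V' → 'V'
    → '(N,M,V)'
  → '(U,(N,M,V))'
  internal I0 with children ['T', 'G', 'Y', 'B']
    leaf 'T' → 'T'
    leaf 'G' → 'G'
    leaf 'Y' → 'Y'
    leaf 'B' → 'B'
  → '(T,G,Y,B)'
→ '((U,(N,M,V)),(T,G,Y,B))'
Final: ((U,(N,M,V)),(T,G,Y,B));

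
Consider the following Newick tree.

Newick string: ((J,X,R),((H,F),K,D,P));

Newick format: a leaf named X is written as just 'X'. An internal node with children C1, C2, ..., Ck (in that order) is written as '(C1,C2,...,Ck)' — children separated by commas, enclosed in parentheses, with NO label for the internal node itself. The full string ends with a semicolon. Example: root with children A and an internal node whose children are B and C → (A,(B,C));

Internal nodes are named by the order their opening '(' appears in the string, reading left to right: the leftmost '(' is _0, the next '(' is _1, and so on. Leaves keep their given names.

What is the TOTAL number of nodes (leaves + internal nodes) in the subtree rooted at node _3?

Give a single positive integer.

Answer: 3

Derivation:
Newick: ((J,X,R),((H,F),K,D,P));
Locate _3: it is the '(' at position 10 (the 4th '(' reading left to right).
Query: subtree rooted at _3
_3: subtree_size = 1 + 2
  H: subtree_size = 1 + 0
  F: subtree_size = 1 + 0
Total subtree size of _3: 3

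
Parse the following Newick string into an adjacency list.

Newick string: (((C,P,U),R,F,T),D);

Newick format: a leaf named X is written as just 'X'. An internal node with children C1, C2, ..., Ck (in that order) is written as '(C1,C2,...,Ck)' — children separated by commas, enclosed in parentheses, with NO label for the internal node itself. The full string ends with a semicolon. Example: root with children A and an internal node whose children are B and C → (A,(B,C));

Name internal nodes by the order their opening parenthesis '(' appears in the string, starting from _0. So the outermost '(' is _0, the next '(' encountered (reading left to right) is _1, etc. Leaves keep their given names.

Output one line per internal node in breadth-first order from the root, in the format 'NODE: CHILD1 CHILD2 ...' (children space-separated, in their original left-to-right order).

Answer: _0: _1 D
_1: _2 R F T
_2: C P U

Derivation:
Input: (((C,P,U),R,F,T),D);
Scanning left-to-right, naming '(' by encounter order:
  pos 0: '(' -> open internal node _0 (depth 1)
  pos 1: '(' -> open internal node _1 (depth 2)
  pos 2: '(' -> open internal node _2 (depth 3)
  pos 8: ')' -> close internal node _2 (now at depth 2)
  pos 15: ')' -> close internal node _1 (now at depth 1)
  pos 18: ')' -> close internal node _0 (now at depth 0)
Total internal nodes: 3
BFS adjacency from root:
  _0: _1 D
  _1: _2 R F T
  _2: C P U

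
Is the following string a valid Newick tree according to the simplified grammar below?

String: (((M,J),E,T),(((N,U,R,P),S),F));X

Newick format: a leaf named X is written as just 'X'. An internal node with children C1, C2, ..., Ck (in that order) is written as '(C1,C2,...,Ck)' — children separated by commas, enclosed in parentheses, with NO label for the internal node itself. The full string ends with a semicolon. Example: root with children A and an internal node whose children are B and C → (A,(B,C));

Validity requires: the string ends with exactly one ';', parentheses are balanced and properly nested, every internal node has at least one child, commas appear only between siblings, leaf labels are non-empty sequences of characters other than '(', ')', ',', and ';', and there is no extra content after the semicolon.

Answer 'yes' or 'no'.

Input: (((M,J),E,T),(((N,U,R,P),S),F));X
Paren balance: 6 '(' vs 6 ')' OK
Ends with single ';': False
Full parse: FAILS (must end with ;)
Valid: False

Answer: no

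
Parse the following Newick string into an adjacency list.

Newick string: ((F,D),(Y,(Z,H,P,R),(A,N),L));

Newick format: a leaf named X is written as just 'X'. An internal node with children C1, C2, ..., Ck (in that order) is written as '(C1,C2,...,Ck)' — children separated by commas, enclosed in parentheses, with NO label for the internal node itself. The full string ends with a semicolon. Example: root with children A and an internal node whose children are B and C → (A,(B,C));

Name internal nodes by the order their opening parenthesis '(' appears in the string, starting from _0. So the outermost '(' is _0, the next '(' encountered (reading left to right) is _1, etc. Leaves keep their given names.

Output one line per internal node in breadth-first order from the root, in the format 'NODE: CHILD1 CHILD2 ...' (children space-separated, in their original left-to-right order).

Input: ((F,D),(Y,(Z,H,P,R),(A,N),L));
Scanning left-to-right, naming '(' by encounter order:
  pos 0: '(' -> open internal node _0 (depth 1)
  pos 1: '(' -> open internal node _1 (depth 2)
  pos 5: ')' -> close internal node _1 (now at depth 1)
  pos 7: '(' -> open internal node _2 (depth 2)
  pos 10: '(' -> open internal node _3 (depth 3)
  pos 18: ')' -> close internal node _3 (now at depth 2)
  pos 20: '(' -> open internal node _4 (depth 3)
  pos 24: ')' -> close internal node _4 (now at depth 2)
  pos 27: ')' -> close internal node _2 (now at depth 1)
  pos 28: ')' -> close internal node _0 (now at depth 0)
Total internal nodes: 5
BFS adjacency from root:
  _0: _1 _2
  _1: F D
  _2: Y _3 _4 L
  _3: Z H P R
  _4: A N

Answer: _0: _1 _2
_1: F D
_2: Y _3 _4 L
_3: Z H P R
_4: A N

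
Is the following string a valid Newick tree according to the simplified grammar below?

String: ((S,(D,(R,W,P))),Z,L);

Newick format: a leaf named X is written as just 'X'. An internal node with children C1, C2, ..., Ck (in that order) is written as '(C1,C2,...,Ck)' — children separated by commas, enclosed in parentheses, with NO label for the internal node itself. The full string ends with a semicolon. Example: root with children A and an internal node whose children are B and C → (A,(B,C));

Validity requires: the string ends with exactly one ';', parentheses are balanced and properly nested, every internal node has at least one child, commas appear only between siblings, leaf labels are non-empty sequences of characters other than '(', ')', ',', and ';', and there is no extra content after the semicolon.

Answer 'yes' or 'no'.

Input: ((S,(D,(R,W,P))),Z,L);
Paren balance: 4 '(' vs 4 ')' OK
Ends with single ';': True
Full parse: OK
Valid: True

Answer: yes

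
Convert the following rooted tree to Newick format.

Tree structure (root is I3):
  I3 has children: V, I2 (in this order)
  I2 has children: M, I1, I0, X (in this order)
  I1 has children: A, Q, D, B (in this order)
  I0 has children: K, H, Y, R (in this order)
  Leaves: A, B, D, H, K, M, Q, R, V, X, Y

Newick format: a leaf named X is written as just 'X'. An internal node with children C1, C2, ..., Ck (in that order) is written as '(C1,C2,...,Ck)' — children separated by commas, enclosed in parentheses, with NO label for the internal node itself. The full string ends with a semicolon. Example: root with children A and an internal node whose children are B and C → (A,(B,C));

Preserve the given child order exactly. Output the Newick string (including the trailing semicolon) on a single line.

Answer: (V,(M,(A,Q,D,B),(K,H,Y,R),X));

Derivation:
internal I3 with children ['V', 'I2']
  leaf 'V' → 'V'
  internal I2 with children ['M', 'I1', 'I0', 'X']
    leaf 'M' → 'M'
    internal I1 with children ['A', 'Q', 'D', 'B']
      leaf 'A' → 'A'
      leaf 'Q' → 'Q'
      leaf 'D' → 'D'
      leaf 'B' → 'B'
    → '(A,Q,D,B)'
    internal I0 with children ['K', 'H', 'Y', 'R']
      leaf 'K' → 'K'
      leaf 'H' → 'H'
      leaf 'Y' → 'Y'
      leaf 'R' → 'R'
    → '(K,H,Y,R)'
    leaf 'X' → 'X'
  → '(M,(A,Q,D,B),(K,H,Y,R),X)'
→ '(V,(M,(A,Q,D,B),(K,H,Y,R),X))'
Final: (V,(M,(A,Q,D,B),(K,H,Y,R),X));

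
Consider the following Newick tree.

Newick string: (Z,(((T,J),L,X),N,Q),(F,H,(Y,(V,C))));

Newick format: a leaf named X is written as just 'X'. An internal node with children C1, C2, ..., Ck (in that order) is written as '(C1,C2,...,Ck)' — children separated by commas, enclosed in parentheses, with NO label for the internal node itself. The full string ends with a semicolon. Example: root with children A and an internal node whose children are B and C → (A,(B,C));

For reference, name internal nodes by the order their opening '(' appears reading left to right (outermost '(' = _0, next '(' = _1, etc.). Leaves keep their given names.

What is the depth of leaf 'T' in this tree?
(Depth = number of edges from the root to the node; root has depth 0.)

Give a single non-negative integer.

Answer: 4

Derivation:
Newick: (Z,(((T,J),L,X),N,Q),(F,H,(Y,(V,C))));
Naming internals by '(' encounter order: outermost '(' = _0, next = _1, ...
Query node: T
Path from root: _0 -> _1 -> _2 -> _3 -> T
Depth of T: 4 (number of edges from root)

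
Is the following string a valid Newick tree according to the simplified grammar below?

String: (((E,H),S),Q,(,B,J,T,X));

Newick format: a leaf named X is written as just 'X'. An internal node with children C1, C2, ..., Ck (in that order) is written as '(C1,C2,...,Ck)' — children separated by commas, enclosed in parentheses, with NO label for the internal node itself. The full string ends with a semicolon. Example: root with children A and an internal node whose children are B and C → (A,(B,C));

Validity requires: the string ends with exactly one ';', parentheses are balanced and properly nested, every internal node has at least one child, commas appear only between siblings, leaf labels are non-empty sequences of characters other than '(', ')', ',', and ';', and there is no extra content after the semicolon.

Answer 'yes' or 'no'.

Answer: no

Derivation:
Input: (((E,H),S),Q,(,B,J,T,X));
Paren balance: 4 '(' vs 4 ')' OK
Ends with single ';': True
Full parse: FAILS (empty leaf label at pos 14)
Valid: False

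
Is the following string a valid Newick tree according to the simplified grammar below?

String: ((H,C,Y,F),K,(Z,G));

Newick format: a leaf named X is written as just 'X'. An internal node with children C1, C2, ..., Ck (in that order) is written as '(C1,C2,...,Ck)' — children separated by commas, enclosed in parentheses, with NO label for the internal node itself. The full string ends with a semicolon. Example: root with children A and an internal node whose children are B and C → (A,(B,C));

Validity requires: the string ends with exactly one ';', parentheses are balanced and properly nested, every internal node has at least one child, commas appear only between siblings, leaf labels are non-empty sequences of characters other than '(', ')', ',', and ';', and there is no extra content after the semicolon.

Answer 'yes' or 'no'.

Input: ((H,C,Y,F),K,(Z,G));
Paren balance: 3 '(' vs 3 ')' OK
Ends with single ';': True
Full parse: OK
Valid: True

Answer: yes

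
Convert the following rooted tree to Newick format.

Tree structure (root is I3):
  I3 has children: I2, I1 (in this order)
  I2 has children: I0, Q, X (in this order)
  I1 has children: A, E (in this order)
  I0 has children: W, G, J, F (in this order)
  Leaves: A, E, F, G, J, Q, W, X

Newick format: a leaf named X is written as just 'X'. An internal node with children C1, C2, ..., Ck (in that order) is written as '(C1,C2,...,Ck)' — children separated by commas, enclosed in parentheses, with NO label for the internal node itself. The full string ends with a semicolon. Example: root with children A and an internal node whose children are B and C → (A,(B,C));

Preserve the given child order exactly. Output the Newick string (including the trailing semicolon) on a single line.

Answer: (((W,G,J,F),Q,X),(A,E));

Derivation:
internal I3 with children ['I2', 'I1']
  internal I2 with children ['I0', 'Q', 'X']
    internal I0 with children ['W', 'G', 'J', 'F']
      leaf 'W' → 'W'
      leaf 'G' → 'G'
      leaf 'J' → 'J'
      leaf 'F' → 'F'
    → '(W,G,J,F)'
    leaf 'Q' → 'Q'
    leaf 'X' → 'X'
  → '((W,G,J,F),Q,X)'
  internal I1 with children ['A', 'E']
    leaf 'A' → 'A'
    leaf 'E' → 'E'
  → '(A,E)'
→ '(((W,G,J,F),Q,X),(A,E))'
Final: (((W,G,J,F),Q,X),(A,E));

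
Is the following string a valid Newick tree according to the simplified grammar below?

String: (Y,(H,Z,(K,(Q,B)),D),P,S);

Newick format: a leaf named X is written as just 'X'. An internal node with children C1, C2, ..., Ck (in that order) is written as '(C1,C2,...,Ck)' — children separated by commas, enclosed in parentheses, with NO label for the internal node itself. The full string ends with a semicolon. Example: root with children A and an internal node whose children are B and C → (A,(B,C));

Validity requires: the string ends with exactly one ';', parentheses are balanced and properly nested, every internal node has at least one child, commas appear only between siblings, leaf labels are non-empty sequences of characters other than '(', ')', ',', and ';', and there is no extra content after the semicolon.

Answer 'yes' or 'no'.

Answer: yes

Derivation:
Input: (Y,(H,Z,(K,(Q,B)),D),P,S);
Paren balance: 4 '(' vs 4 ')' OK
Ends with single ';': True
Full parse: OK
Valid: True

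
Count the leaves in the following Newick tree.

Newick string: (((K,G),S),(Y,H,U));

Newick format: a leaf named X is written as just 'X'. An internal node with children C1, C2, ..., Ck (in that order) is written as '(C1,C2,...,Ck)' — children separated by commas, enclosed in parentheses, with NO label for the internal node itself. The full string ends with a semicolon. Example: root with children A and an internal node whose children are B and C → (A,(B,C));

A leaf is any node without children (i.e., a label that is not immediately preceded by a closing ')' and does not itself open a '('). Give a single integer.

Answer: 6

Derivation:
Newick: (((K,G),S),(Y,H,U));
Scan left-to-right; a leaf is any maximal label run not followed by '(':
  pos 3: leaf 'K' → count = 1
  pos 5: leaf 'G' → count = 2
  pos 8: leaf 'S' → count = 3
  pos 12: leaf 'Y' → count = 4
  pos 14: leaf 'H' → count = 5
  pos 16: leaf 'U' → count = 6
Total leaves: 6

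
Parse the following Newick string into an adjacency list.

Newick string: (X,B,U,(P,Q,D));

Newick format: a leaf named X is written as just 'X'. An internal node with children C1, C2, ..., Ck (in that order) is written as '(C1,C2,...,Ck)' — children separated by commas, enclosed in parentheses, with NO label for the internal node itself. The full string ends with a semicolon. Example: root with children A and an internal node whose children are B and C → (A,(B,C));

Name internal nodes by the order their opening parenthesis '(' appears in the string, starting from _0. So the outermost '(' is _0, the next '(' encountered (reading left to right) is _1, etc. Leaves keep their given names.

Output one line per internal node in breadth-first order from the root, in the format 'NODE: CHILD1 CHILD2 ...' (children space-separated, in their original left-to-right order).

Answer: _0: X B U _1
_1: P Q D

Derivation:
Input: (X,B,U,(P,Q,D));
Scanning left-to-right, naming '(' by encounter order:
  pos 0: '(' -> open internal node _0 (depth 1)
  pos 7: '(' -> open internal node _1 (depth 2)
  pos 13: ')' -> close internal node _1 (now at depth 1)
  pos 14: ')' -> close internal node _0 (now at depth 0)
Total internal nodes: 2
BFS adjacency from root:
  _0: X B U _1
  _1: P Q D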